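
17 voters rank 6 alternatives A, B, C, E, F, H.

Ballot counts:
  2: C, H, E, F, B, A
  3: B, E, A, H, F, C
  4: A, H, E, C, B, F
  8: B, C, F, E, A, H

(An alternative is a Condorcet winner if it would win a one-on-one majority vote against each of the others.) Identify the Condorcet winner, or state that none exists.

B

Head-to-head results (17 voters):
A vs B: B, 13–4.
A–C: C 10–7.
A vs E: A preferred on 4 ballots; E wins 13–4.
A vs F: 7 to 10, F.
A–H: A 15–2.
B–C: B 11–6.
B vs E: B wins 11–6.
B–F: B 15–2.
B vs H: B wins 11–6.
C vs E: C is ranked higher on 2+8 = 10 ballots, E on 7. C wins 10–7.
C vs F: C wins 14–3.
C–H: C 10–7.
E vs F: E is ranked higher on 2+3+4 = 9 ballots, F on 8. E wins 9–8.
E vs H: 11 to 6, E.
F vs H: 8 to 9, H.
Only B has no losses; B is the Condorcet winner.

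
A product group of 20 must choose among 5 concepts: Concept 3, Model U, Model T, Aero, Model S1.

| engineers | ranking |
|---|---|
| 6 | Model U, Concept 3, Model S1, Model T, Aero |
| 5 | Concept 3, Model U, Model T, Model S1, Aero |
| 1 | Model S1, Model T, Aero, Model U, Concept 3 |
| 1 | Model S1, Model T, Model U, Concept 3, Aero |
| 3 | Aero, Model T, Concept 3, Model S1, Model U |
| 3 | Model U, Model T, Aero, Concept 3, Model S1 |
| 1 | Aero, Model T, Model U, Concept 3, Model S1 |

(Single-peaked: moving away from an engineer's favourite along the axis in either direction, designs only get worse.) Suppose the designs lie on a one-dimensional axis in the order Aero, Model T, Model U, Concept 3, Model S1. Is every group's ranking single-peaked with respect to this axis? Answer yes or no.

no

Axis positions: Aero=1, Model T=2, Model U=3, Concept 3=4, Model S1=5.
Group 1 (peak Model U at position 3): ranking walks positions 3-4-5-2-1, expanding outward from the peak — single-peaked.
Group 2 (peak Concept 3 at position 4): ranking walks positions 4-3-2-5-1, expanding outward from the peak — single-peaked.
Group 3: ranking walks positions 5-2-1-3-4; Model T is ranked above Concept 3 even though Concept 3 lies between Model T and the peak Model S1 on the axis — preferences dip and rise again. Not single-peaked.
Group 4: ranking walks positions 5-2-3-4-1; Model T is ranked above Concept 3 even though Concept 3 lies between Model T and the peak Model S1 on the axis — preferences dip and rise again. Not single-peaked.
Group 5: ranking walks positions 1-2-4-5-3; Concept 3 is ranked above Model U even though Model U lies between Concept 3 and the peak Aero on the axis — preferences dip and rise again. Not single-peaked.
Group 6 (peak Model U at position 3): ranking walks positions 3-2-1-4-5, expanding outward from the peak — single-peaked.
Group 7 (peak Aero at position 1): ranking walks positions 1-2-3-4-5, expanding outward from the peak — single-peaked.
Group 3 violates single-peakedness, so the profile is not single-peaked on this axis.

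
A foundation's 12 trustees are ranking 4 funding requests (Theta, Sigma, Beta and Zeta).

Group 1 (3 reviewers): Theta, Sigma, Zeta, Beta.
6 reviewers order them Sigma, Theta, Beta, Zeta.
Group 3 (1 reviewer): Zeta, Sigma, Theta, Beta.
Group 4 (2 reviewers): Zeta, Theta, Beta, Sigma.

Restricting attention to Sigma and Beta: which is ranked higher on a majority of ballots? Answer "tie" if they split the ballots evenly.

Sigma

Ballots ranking Sigma above Beta: 3 + 6 + 1 = 10.
Ballots ranking Beta above Sigma: 12 − 10 = 2.
Sigma wins the head-to-head 10–2.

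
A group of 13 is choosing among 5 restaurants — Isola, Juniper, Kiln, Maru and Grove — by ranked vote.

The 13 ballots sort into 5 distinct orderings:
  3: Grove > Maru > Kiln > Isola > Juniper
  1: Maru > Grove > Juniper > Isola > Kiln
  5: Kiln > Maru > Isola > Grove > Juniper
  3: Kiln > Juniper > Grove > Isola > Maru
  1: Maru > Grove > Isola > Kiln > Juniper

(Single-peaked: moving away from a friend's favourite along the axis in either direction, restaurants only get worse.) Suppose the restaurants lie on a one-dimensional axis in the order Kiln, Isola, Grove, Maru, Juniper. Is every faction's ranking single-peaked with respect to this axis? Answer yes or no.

Axis positions: Kiln=1, Isola=2, Grove=3, Maru=4, Juniper=5.
Faction 1: ranking walks positions 3-4-1-2-5; Kiln is ranked above Isola even though Isola lies between Kiln and the peak Grove on the axis — preferences dip and rise again. Not single-peaked.
Faction 2 (peak Maru at position 4): ranking walks positions 4-3-5-2-1, expanding outward from the peak — single-peaked.
Faction 3: ranking walks positions 1-4-2-3-5; Maru is ranked above Isola even though Isola lies between Maru and the peak Kiln on the axis — preferences dip and rise again. Not single-peaked.
Faction 4: ranking walks positions 1-5-3-2-4; Juniper is ranked above Isola even though Isola lies between Juniper and the peak Kiln on the axis — preferences dip and rise again. Not single-peaked.
Faction 5 (peak Maru at position 4): ranking walks positions 4-3-2-1-5, expanding outward from the peak — single-peaked.
Faction 1 violates single-peakedness, so the profile is not single-peaked on this axis.

no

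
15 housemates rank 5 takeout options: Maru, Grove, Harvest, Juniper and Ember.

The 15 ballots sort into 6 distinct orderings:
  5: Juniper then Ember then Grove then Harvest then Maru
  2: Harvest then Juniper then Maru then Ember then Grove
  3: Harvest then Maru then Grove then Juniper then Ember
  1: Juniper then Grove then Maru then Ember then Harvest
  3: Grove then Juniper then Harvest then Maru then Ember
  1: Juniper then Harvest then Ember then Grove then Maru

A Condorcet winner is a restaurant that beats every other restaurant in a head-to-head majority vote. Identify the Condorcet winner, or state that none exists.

Juniper

Check each pair by majority over 15 ballots:
Maru vs Grove: Grove wins 10–5.
Maru vs Harvest: Harvest, 14–1.
Maru vs Juniper: Juniper, 12–3.
Maru vs Ember: Maru wins 9–6.
Grove vs Harvest: Grove wins 9–6.
Grove vs Juniper: Juniper, 9–6.
Grove–Ember: Ember 8–7.
Harvest–Juniper: Juniper 10–5.
Harvest–Ember: Harvest 9–6.
Juniper vs Ember: Juniper, 15–0.
Juniper defeats every rival head-to-head and is the Condorcet winner.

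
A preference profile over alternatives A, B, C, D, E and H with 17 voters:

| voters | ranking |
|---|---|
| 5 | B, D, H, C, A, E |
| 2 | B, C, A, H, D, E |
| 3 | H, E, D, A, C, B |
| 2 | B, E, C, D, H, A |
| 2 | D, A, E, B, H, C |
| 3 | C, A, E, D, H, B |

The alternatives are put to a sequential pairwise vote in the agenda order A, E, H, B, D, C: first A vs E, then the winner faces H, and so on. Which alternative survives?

Round 1: A vs E — 12–5, A advances.
Round 2: A vs H — 7–10, H advances.
Round 3: H vs B — 6–11, B advances.
Round 4: B vs D — 9–8, B advances.
Round 5: B vs C — 11–6, B advances.
B survives the agenda.

B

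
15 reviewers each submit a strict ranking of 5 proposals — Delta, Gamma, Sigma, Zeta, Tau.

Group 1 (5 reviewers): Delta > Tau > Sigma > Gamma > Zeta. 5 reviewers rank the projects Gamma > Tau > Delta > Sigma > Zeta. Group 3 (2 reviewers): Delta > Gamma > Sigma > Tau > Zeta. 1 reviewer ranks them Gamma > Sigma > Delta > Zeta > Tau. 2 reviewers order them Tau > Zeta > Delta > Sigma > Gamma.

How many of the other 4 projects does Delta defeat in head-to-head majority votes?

4

Delta against each rival (15 reviewers):
Delta vs Gamma: Delta preferred on 5+2+2 = 9 ballots; Delta wins 9–6.
Delta–Sigma: Delta 14–1.
Delta vs Zeta: 5+5+2+1 = 13 for Delta, 2 for Zeta — Delta by 13–2.
Delta vs Tau: Delta, 8–7.
Delta beats Gamma, Sigma, Zeta, Tau — 4 pairwise wins.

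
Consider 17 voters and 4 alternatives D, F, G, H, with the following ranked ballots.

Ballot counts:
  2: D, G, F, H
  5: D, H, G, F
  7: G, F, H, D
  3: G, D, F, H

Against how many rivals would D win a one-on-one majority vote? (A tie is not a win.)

2

D against each rival (17 voters):
D vs F: D preferred on 2+5+3 = 10 ballots; D wins 10–7.
D vs G: 2+5 = 7 for D, 10 for G — G by 10–7.
D vs H: D wins 10–7.
D beats F, H; loses to G — 2 pairwise wins.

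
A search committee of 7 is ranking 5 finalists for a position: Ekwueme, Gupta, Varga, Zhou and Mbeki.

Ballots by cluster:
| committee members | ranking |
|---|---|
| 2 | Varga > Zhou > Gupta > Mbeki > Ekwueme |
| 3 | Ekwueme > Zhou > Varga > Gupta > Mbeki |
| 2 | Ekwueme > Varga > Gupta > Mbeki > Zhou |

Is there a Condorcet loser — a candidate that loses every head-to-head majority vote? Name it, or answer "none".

Mbeki

Head-to-head results (7 committee members):
Ekwueme vs Gupta: 5 to 2, Ekwueme.
Ekwueme vs Varga: Ekwueme, 5–2.
Ekwueme vs Zhou: 3+2 = 5 for Ekwueme, 2 for Zhou — Ekwueme by 5–2.
Ekwueme–Mbeki: Ekwueme 5–2.
Gupta vs Varga: Varga, 7–0.
Gupta vs Zhou: Zhou wins 5–2.
Gupta vs Mbeki: Gupta preferred on 2+3+2 = 7 ballots; Gupta wins 7–0.
Varga vs Zhou: Varga wins 4–3.
Varga vs Mbeki: Varga preferred on 2+3+2 = 7 ballots; Varga wins 7–0.
Zhou vs Mbeki: Zhou wins 5–2.
Mbeki is beaten in every head-to-head and is the Condorcet loser.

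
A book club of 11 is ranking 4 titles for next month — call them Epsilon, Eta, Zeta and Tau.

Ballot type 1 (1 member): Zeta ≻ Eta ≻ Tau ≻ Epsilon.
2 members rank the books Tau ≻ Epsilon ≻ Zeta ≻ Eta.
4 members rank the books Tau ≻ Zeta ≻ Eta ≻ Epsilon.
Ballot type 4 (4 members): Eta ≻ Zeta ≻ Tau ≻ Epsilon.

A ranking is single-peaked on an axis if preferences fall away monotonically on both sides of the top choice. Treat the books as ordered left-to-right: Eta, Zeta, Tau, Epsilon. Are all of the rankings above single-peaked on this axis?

Axis positions: Eta=1, Zeta=2, Tau=3, Epsilon=4.
Ballot type 1 (peak Zeta at position 2): ranking walks positions 2-1-3-4, expanding outward from the peak — single-peaked.
Ballot type 2 (peak Tau at position 3): ranking walks positions 3-4-2-1, expanding outward from the peak — single-peaked.
Ballot type 3 (peak Tau at position 3): ranking walks positions 3-2-1-4, expanding outward from the peak — single-peaked.
Ballot type 4 (peak Eta at position 1): ranking walks positions 1-2-3-4, expanding outward from the peak — single-peaked.
Every ranking is single-peaked on this axis.

yes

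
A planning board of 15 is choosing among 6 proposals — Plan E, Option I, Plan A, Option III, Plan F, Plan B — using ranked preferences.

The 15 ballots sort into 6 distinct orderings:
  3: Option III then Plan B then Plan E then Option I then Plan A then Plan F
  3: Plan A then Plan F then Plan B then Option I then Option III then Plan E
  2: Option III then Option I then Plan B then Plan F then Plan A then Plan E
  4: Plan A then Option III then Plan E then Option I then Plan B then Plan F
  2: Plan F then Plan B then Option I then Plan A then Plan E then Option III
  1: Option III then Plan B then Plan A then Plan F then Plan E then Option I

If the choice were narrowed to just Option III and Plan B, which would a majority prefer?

Option III

Ballots ranking Option III above Plan B: 3 + 2 + 4 + 1 = 10.
Ballots ranking Plan B above Option III: 15 − 10 = 5.
Option III wins the head-to-head 10–5.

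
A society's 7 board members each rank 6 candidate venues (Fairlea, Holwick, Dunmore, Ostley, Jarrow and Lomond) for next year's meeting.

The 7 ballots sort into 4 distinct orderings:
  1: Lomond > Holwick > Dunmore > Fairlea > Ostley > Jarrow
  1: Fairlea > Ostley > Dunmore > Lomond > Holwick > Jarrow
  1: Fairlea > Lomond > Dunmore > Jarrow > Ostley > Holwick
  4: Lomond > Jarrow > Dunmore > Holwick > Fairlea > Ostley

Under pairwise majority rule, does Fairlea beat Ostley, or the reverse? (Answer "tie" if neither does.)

Fairlea

Ballots ranking Fairlea above Ostley: 1 + 1 + 1 + 4 = 7.
Ballots ranking Ostley above Fairlea: 7 − 7 = 0.
Fairlea wins the head-to-head 7–0.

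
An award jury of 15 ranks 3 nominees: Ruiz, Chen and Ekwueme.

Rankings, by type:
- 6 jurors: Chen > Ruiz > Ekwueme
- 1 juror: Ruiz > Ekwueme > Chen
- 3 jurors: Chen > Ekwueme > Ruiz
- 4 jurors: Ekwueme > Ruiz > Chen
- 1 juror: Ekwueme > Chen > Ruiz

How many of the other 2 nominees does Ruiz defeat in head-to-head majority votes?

0

Ruiz against each rival (15 jurors):
Ruiz vs Chen: Chen, 10–5.
Ruiz vs Ekwueme: Ruiz is ranked higher on 6+1 = 7 ballots, Ekwueme on 8. Ekwueme wins 8–7.
Ruiz beats no one; loses to Chen, Ekwueme — 0 pairwise wins.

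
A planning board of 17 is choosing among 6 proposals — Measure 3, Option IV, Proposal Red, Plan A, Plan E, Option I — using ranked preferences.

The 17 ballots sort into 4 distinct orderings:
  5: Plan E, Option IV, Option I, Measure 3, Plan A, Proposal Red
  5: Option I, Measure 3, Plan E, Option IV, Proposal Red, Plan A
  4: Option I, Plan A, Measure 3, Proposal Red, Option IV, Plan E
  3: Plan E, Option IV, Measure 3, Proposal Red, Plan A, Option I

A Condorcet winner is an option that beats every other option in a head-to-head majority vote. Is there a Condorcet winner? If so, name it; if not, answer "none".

Check each pair by majority over 17 ballots:
Measure 3–Option IV: Measure 3 9–8.
Measure 3 vs Proposal Red: Measure 3 wins 17–0.
Measure 3 vs Plan A: Measure 3, 13–4.
Measure 3 vs Plan E: Measure 3 wins 9–8.
Measure 3–Option I: Option I 14–3.
Option IV vs Proposal Red: Option IV, 13–4.
Option IV vs Plan A: Option IV, 13–4.
Option IV–Plan E: Plan E 13–4.
Option IV vs Option I: Option I, 9–8.
Proposal Red vs Plan A: Plan A, 9–8.
Proposal Red vs Plan E: Plan E wins 13–4.
Proposal Red vs Option I: Option I wins 14–3.
Plan A vs Plan E: Plan E wins 13–4.
Plan A vs Option I: Option I wins 14–3.
Plan E–Option I: Option I 9–8.
Option I beats each of Measure 3, Option IV, Proposal Red, Plan A, Plan E — Option I is the Condorcet winner.

Option I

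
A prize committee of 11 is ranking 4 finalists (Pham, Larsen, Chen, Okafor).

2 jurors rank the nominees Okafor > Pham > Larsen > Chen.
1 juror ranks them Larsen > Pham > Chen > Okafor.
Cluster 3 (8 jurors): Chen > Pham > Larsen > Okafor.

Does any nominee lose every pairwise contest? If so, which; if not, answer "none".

Okafor

Pairwise majorities:
Pham vs Larsen: 10 to 1, Pham.
Pham vs Chen: Pham is ranked higher on 2+1 = 3 ballots, Chen on 8. Chen wins 8–3.
Pham–Okafor: Pham 9–2.
Larsen vs Chen: Chen, 8–3.
Larsen vs Okafor: Larsen is ranked higher on 1+8 = 9 ballots, Okafor on 2. Larsen wins 9–2.
Chen vs Okafor: Chen wins 9–2.
Okafor is beaten in every head-to-head and is the Condorcet loser.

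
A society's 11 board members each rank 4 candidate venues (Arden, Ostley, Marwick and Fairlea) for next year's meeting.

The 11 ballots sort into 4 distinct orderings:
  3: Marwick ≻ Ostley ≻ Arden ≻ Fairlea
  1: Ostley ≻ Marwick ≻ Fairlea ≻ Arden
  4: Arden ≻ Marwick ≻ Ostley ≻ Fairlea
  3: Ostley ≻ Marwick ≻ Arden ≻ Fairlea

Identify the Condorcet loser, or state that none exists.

Fairlea

Pairwise majorities:
Arden vs Ostley: Arden is ranked higher on 4 ballots, Ostley on 7. Ostley wins 7–4.
Arden–Marwick: Marwick 7–4.
Arden vs Fairlea: 10 to 1, Arden.
Ostley vs Marwick: 1+3 = 4 for Ostley, 7 for Marwick — Marwick by 7–4.
Ostley–Fairlea: Ostley 11–0.
Marwick–Fairlea: Marwick 11–0.
Only Fairlea has no wins; Fairlea is the Condorcet loser.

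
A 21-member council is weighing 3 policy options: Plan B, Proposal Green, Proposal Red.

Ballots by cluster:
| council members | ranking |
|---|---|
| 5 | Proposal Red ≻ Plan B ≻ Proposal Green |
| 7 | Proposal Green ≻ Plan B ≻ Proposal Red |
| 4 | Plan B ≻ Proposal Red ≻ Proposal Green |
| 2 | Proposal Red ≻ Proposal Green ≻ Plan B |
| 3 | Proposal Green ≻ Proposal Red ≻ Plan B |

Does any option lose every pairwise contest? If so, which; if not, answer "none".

Pairwise majorities:
Plan B vs Proposal Green: Proposal Green, 12–9.
Plan B vs Proposal Red: 11 to 10, Plan B.
Proposal Green vs Proposal Red: Proposal Red wins 11–10.
Every option wins at least one matchup (Plan B beats Proposal Red; Proposal Green beats Plan B; Proposal Red beats Proposal Green), so there is no Condorcet loser.

none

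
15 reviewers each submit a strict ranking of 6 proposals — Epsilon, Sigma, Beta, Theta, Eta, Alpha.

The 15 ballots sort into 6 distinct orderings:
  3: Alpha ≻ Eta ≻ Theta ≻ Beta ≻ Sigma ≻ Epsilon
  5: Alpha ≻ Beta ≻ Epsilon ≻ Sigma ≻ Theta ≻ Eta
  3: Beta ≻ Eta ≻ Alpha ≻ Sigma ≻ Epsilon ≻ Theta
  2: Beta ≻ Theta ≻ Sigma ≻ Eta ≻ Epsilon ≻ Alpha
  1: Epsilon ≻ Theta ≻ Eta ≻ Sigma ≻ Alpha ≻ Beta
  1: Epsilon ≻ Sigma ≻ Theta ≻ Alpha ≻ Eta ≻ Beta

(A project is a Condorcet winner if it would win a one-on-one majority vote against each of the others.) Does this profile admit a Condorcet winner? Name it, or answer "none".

Alpha

Head-to-head results (15 reviewers):
Epsilon vs Sigma: 7 to 8, Sigma.
Epsilon vs Beta: Epsilon is ranked higher on 1+1 = 2 ballots, Beta on 13. Beta wins 13–2.
Epsilon vs Theta: Epsilon preferred on 5+3+1+1 = 10 ballots; Epsilon wins 10–5.
Epsilon vs Eta: 7 to 8, Eta.
Epsilon vs Alpha: Epsilon preferred on 2+1+1 = 4 ballots; Alpha wins 11–4.
Sigma vs Beta: Sigma is ranked higher on 1+1 = 2 ballots, Beta on 13. Beta wins 13–2.
Sigma vs Theta: Sigma preferred on 5+3+1 = 9 ballots; Sigma wins 9–6.
Sigma vs Eta: 5+2+1 = 8 for Sigma, 7 for Eta — Sigma by 8–7.
Sigma vs Alpha: 4 to 11, Alpha.
Beta vs Theta: 5+3+2 = 10 for Beta, 5 for Theta — Beta by 10–5.
Beta vs Eta: Beta preferred on 5+3+2 = 10 ballots; Beta wins 10–5.
Beta vs Alpha: Beta preferred on 3+2 = 5 ballots; Alpha wins 10–5.
Theta vs Eta: 5+2+1+1 = 9 for Theta, 6 for Eta — Theta by 9–6.
Theta vs Alpha: 2+1+1 = 4 for Theta, 11 for Alpha — Alpha by 11–4.
Eta vs Alpha: Eta preferred on 3+2+1 = 6 ballots; Alpha wins 9–6.
Alpha wins every pairwise contest, so Alpha is the Condorcet winner.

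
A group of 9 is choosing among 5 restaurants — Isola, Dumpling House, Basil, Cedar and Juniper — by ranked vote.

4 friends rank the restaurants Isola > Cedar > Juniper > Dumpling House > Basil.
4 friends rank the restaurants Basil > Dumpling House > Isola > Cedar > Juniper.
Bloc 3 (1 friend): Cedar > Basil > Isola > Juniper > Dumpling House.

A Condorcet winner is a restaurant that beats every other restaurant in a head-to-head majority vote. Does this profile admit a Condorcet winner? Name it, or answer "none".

none

Check each pair by majority over 9 ballots:
Isola vs Dumpling House: 5 to 4, Isola.
Isola–Basil: Basil 5–4.
Isola–Cedar: Isola 8–1.
Isola vs Juniper: Isola, 9–0.
Dumpling House–Basil: Basil 5–4.
Dumpling House vs Cedar: Cedar wins 5–4.
Dumpling House–Juniper: Juniper 5–4.
Basil vs Cedar: Cedar, 5–4.
Basil–Juniper: Basil 5–4.
Cedar vs Juniper: Cedar preferred on 4+4+1 = 9 ballots; Cedar wins 9–0.
Each restaurant drops at least one matchup (Isola loses to Basil; Dumpling House loses to Isola; Basil loses to Cedar; Cedar loses to Isola; Juniper loses to Isola); the cycle Isola > Cedar > Basil > Isola rules out a Condorcet winner.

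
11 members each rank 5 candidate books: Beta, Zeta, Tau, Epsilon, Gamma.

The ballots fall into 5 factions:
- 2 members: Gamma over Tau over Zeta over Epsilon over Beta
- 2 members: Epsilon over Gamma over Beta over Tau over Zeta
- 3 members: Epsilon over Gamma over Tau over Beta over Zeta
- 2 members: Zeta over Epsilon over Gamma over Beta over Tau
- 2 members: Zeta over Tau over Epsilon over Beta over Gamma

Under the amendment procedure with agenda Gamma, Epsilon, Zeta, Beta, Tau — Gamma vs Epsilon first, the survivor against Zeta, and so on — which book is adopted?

Tau

Round 1: Gamma vs Epsilon — 2–9, Epsilon advances.
Round 2: Epsilon vs Zeta — 5–6, Zeta advances.
Round 3: Zeta vs Beta — 6–5, Zeta advances.
Round 4: Zeta vs Tau — 4–7, Tau advances.
Tau survives the agenda.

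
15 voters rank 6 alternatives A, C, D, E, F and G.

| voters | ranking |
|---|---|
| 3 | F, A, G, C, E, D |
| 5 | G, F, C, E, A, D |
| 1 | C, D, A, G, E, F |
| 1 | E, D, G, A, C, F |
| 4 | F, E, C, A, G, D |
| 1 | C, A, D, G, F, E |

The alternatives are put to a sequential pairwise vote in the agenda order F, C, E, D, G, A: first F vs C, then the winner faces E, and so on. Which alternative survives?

A

Round 1: F vs C — 12–3, F advances.
Round 2: F vs E — 13–2, F advances.
Round 3: F vs D — 12–3, F advances.
Round 4: F vs G — 7–8, G advances.
Round 5: G vs A — 6–9, A advances.
A survives the agenda.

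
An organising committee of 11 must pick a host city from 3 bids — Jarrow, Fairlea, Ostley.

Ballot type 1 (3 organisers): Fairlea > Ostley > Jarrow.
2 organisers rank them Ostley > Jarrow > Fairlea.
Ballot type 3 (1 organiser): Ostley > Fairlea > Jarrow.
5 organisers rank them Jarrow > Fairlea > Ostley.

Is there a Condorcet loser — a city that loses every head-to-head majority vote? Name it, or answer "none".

Head-to-head results (11 organisers):
Jarrow vs Fairlea: Jarrow preferred on 2+5 = 7 ballots; Jarrow wins 7–4.
Jarrow vs Ostley: Jarrow preferred on 5 ballots; Ostley wins 6–5.
Fairlea vs Ostley: 3+5 = 8 for Fairlea, 3 for Ostley — Fairlea by 8–3.
No city is winless: Jarrow beats Fairlea; Fairlea beats Ostley; Ostley beats Jarrow. There is no Condorcet loser.

none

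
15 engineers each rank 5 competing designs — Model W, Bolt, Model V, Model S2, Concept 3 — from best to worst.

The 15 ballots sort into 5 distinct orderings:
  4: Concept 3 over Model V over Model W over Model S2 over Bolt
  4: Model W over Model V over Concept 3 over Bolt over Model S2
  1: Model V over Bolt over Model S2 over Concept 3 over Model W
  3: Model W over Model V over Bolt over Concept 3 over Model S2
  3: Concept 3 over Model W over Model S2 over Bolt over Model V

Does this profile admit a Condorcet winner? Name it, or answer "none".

none

Pairwise majorities:
Model W vs Bolt: Model W preferred on 4+4+3+3 = 14 ballots; Model W wins 14–1.
Model W vs Model V: 4+3+3 = 10 for Model W, 5 for Model V — Model W by 10–5.
Model W vs Model S2: 14 to 1, Model W.
Model W vs Concept 3: 4+3 = 7 for Model W, 8 for Concept 3 — Concept 3 by 8–7.
Bolt vs Model V: Bolt is ranked higher on 3 ballots, Model V on 12. Model V wins 12–3.
Bolt vs Model S2: Bolt preferred on 4+1+3 = 8 ballots; Bolt wins 8–7.
Bolt vs Concept 3: 4 to 11, Concept 3.
Model V vs Model S2: 12 to 3, Model V.
Model V vs Concept 3: 8 to 7, Model V.
Model S2 vs Concept 3: Model S2 preferred on 1 ballot; Concept 3 wins 14–1.
Each design drops at least one matchup (Model W loses to Concept 3; Bolt loses to Model W; Model V loses to Model W; Model S2 loses to Model W; Concept 3 loses to Model V); the cycle Model W → Model V → Concept 3 → Model W rules out a Condorcet winner.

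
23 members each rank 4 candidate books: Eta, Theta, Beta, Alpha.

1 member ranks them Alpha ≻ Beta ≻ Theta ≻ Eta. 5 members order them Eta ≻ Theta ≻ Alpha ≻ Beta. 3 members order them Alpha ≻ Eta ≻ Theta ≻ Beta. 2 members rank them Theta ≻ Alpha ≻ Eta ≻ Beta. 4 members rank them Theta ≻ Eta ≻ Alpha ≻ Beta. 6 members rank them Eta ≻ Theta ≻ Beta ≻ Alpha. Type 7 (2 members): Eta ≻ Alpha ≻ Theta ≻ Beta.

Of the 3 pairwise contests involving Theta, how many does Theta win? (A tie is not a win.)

2

Theta against each rival (23 members):
Theta vs Eta: 7 to 16, Eta.
Theta vs Beta: Theta wins 22–1.
Theta vs Alpha: Theta, 17–6.
Theta beats Beta, Alpha; loses to Eta — 2 pairwise wins.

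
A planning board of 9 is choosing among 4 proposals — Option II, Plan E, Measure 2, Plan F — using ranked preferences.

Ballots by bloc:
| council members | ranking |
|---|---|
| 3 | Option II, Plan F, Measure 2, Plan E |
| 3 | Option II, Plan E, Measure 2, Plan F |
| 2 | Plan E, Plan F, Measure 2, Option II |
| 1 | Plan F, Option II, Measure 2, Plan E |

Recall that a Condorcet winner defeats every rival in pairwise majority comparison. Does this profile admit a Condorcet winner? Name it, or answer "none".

Option II

Check each pair by majority over 9 ballots:
Option II vs Plan E: Option II, 7–2.
Option II–Measure 2: Option II 7–2.
Option II–Plan F: Option II 6–3.
Plan E vs Measure 2: Plan E, 5–4.
Plan E vs Plan F: Plan E, 5–4.
Measure 2–Plan F: Plan F 6–3.
Option II beats each of Plan E, Measure 2, Plan F — Option II is the Condorcet winner.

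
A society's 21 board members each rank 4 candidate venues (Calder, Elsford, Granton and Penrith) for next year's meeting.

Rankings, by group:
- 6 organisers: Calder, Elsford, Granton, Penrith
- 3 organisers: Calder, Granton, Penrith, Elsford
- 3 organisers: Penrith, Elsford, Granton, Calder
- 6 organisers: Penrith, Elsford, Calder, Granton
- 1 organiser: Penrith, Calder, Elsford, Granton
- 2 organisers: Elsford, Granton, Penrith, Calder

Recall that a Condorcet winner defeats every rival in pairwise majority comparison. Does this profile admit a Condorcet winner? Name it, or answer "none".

Head-to-head results (21 organisers):
Calder vs Elsford: Elsford, 11–10.
Calder vs Granton: Calder wins 16–5.
Calder vs Penrith: Penrith, 12–9.
Elsford vs Granton: Elsford preferred on 6+3+6+1+2 = 18 ballots; Elsford wins 18–3.
Elsford–Penrith: Penrith 13–8.
Granton vs Penrith: Granton is ranked higher on 6+3+2 = 11 ballots, Penrith on 10. Granton wins 11–10.
Each city drops at least one matchup (Calder loses to Elsford; Elsford loses to Penrith; Granton loses to Calder; Penrith loses to Granton); the cycle Calder beats Granton beats Penrith beats Calder rules out a Condorcet winner.

none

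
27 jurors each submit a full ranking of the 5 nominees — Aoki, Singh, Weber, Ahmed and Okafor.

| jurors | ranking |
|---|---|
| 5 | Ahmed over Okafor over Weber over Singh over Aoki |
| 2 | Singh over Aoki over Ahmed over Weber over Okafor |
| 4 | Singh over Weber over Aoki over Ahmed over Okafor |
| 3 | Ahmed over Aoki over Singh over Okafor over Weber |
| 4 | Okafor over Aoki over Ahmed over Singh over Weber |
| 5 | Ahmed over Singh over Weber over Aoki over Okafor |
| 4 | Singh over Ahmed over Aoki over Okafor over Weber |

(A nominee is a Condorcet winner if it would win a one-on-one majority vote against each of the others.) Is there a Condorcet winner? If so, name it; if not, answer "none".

Check each pair by majority over 27 ballots:
Aoki vs Singh: Singh, 20–7.
Aoki vs Weber: Weber wins 14–13.
Aoki vs Ahmed: Aoki preferred on 2+4+4 = 10 ballots; Ahmed wins 17–10.
Aoki vs Okafor: Aoki is ranked higher on 2+4+3+5+4 = 18 ballots, Okafor on 9. Aoki wins 18–9.
Singh–Weber: Singh 22–5.
Singh–Ahmed: Ahmed 17–10.
Singh vs Okafor: Singh, 18–9.
Weber–Ahmed: Ahmed 23–4.
Weber vs Okafor: Okafor wins 16–11.
Ahmed vs Okafor: Ahmed wins 23–4.
Only Ahmed has no losses; Ahmed is the Condorcet winner.

Ahmed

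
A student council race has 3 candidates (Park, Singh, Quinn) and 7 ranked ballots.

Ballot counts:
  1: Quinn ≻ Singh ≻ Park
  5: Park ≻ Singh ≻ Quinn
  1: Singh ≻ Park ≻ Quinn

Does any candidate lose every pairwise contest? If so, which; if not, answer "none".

Quinn

Pairwise majorities:
Park–Singh: Park 5–2.
Park vs Quinn: Park, 6–1.
Singh vs Quinn: Singh preferred on 5+1 = 6 ballots; Singh wins 6–1.
Only Quinn has no wins; Quinn is the Condorcet loser.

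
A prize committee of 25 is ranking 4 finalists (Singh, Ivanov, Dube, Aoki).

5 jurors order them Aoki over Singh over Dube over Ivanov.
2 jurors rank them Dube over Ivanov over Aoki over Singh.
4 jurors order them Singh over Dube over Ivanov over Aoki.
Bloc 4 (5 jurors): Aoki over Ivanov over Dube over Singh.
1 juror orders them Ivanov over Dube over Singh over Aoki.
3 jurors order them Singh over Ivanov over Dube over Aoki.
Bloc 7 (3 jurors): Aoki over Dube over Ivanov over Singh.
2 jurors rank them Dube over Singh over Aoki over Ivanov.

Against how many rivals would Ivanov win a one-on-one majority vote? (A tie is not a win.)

Ivanov against each rival (25 jurors):
Ivanov vs Singh: Ivanov preferred on 2+5+1+3 = 11 ballots; Singh wins 14–11.
Ivanov vs Dube: Dube, 16–9.
Ivanov vs Aoki: 10 to 15, Aoki.
Ivanov beats no one; loses to Singh, Dube, Aoki — 0 pairwise wins.

0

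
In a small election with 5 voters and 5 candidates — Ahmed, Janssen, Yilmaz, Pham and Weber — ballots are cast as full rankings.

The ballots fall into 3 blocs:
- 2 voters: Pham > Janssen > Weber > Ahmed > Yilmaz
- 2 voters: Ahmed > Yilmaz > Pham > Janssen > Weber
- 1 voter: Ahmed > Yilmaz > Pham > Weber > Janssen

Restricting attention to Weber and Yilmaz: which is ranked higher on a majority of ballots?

Ballots ranking Weber above Yilmaz: 2.
Ballots ranking Yilmaz above Weber: 5 − 2 = 3.
Yilmaz wins the head-to-head 3–2.

Yilmaz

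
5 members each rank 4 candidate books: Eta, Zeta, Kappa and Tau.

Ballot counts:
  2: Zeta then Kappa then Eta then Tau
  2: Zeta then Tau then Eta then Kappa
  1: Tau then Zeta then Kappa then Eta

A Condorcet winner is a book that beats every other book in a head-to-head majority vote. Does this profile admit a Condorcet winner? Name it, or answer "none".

Zeta

Pairwise majorities:
Eta vs Zeta: 0 to 5, Zeta.
Eta vs Kappa: Eta preferred on 2 ballots; Kappa wins 3–2.
Eta vs Tau: 2 for Eta, 3 for Tau — Tau by 3–2.
Zeta vs Kappa: Zeta preferred on 2+2+1 = 5 ballots; Zeta wins 5–0.
Zeta vs Tau: 2+2 = 4 for Zeta, 1 for Tau — Zeta by 4–1.
Kappa vs Tau: 2 to 3, Tau.
Zeta defeats every rival head-to-head and is the Condorcet winner.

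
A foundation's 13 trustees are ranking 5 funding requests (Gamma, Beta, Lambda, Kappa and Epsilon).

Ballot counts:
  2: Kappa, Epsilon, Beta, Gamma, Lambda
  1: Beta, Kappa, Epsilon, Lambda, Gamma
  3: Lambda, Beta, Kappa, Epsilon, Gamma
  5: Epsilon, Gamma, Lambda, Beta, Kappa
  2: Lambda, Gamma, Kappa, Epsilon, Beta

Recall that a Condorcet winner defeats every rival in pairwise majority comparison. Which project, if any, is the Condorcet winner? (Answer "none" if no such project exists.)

Head-to-head results (13 reviewers):
Gamma vs Beta: Gamma is ranked higher on 5+2 = 7 ballots, Beta on 6. Gamma wins 7–6.
Gamma vs Lambda: Gamma is ranked higher on 2+5 = 7 ballots, Lambda on 6. Gamma wins 7–6.
Gamma vs Kappa: Gamma is ranked higher on 5+2 = 7 ballots, Kappa on 6. Gamma wins 7–6.
Gamma vs Epsilon: Gamma preferred on 2 ballots; Epsilon wins 11–2.
Beta vs Lambda: 3 to 10, Lambda.
Beta vs Kappa: 9 to 4, Beta.
Beta vs Epsilon: Beta is ranked higher on 1+3 = 4 ballots, Epsilon on 9. Epsilon wins 9–4.
Lambda vs Kappa: 10 to 3, Lambda.
Lambda vs Epsilon: Lambda preferred on 3+2 = 5 ballots; Epsilon wins 8–5.
Kappa vs Epsilon: 2+1+3+2 = 8 for Kappa, 5 for Epsilon — Kappa by 8–5.
No project is unbeaten: Gamma loses to Epsilon; Beta loses to Gamma; Lambda loses to Gamma; Kappa loses to Gamma; Epsilon loses to Kappa. In particular Gamma beats Kappa beats Epsilon beats Gamma is a majority cycle — no Condorcet winner exists.

none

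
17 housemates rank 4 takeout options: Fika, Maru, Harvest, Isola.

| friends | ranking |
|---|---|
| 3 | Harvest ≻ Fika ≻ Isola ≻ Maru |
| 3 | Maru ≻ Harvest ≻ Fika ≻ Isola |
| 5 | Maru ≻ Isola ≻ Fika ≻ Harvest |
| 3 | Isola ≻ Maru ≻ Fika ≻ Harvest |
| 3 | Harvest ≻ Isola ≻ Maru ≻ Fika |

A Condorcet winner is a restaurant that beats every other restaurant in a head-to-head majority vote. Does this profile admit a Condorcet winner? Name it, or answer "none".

Check each pair by majority over 17 ballots:
Fika vs Maru: 3 for Fika, 14 for Maru — Maru by 14–3.
Fika vs Harvest: 5+3 = 8 for Fika, 9 for Harvest — Harvest by 9–8.
Fika vs Isola: Fika is ranked higher on 3+3 = 6 ballots, Isola on 11. Isola wins 11–6.
Maru vs Harvest: Maru is ranked higher on 3+5+3 = 11 ballots, Harvest on 6. Maru wins 11–6.
Maru vs Isola: Maru is ranked higher on 3+5 = 8 ballots, Isola on 9. Isola wins 9–8.
Harvest vs Isola: Harvest is ranked higher on 3+3+3 = 9 ballots, Isola on 8. Harvest wins 9–8.
Each restaurant drops at least one matchup (Fika loses to Maru; Maru loses to Isola; Harvest loses to Maru; Isola loses to Harvest); the cycle Maru > Harvest > Isola > Maru rules out a Condorcet winner.

none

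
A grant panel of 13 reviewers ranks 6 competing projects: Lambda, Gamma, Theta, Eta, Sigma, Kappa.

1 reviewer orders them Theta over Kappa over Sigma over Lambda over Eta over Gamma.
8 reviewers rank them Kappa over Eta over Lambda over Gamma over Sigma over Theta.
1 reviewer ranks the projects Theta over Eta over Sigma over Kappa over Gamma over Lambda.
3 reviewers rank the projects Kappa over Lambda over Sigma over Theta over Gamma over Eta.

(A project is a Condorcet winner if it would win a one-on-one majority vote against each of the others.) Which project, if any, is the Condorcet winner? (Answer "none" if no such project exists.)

Kappa

Head-to-head results (13 reviewers):
Lambda vs Gamma: 1+8+3 = 12 for Lambda, 1 for Gamma — Lambda by 12–1.
Lambda vs Theta: 8+3 = 11 for Lambda, 2 for Theta — Lambda by 11–2.
Lambda vs Eta: 1+3 = 4 for Lambda, 9 for Eta — Eta by 9–4.
Lambda vs Sigma: 11 to 2, Lambda.
Lambda vs Kappa: 0 for Lambda, 13 for Kappa — Kappa by 13–0.
Gamma vs Theta: Gamma preferred on 8 ballots; Gamma wins 8–5.
Gamma vs Eta: Gamma preferred on 3 ballots; Eta wins 10–3.
Gamma vs Sigma: 8 to 5, Gamma.
Gamma vs Kappa: 0 to 13, Kappa.
Theta vs Eta: Theta preferred on 1+1+3 = 5 ballots; Eta wins 8–5.
Theta vs Sigma: 1+1 = 2 for Theta, 11 for Sigma — Sigma by 11–2.
Theta vs Kappa: Theta preferred on 1+1 = 2 ballots; Kappa wins 11–2.
Eta vs Sigma: Eta is ranked higher on 8+1 = 9 ballots, Sigma on 4. Eta wins 9–4.
Eta vs Kappa: 1 for Eta, 12 for Kappa — Kappa by 12–1.
Sigma vs Kappa: 1 for Sigma, 12 for Kappa — Kappa by 12–1.
Only Kappa has no losses; Kappa is the Condorcet winner.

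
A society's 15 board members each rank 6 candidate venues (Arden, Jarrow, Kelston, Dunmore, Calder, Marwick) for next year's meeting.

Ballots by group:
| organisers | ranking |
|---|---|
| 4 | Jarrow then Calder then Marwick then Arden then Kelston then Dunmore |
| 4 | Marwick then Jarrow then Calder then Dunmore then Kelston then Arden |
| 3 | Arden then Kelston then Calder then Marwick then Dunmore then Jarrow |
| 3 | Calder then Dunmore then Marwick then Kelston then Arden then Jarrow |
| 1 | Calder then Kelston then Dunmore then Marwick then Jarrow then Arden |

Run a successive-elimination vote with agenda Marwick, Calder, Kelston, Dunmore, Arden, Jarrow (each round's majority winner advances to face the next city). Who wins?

Jarrow

Round 1: Marwick vs Calder — 4–11, Calder advances.
Round 2: Calder vs Kelston — 12–3, Calder advances.
Round 3: Calder vs Dunmore — 15–0, Calder advances.
Round 4: Calder vs Arden — 12–3, Calder advances.
Round 5: Calder vs Jarrow — 7–8, Jarrow advances.
The agenda winner is Jarrow.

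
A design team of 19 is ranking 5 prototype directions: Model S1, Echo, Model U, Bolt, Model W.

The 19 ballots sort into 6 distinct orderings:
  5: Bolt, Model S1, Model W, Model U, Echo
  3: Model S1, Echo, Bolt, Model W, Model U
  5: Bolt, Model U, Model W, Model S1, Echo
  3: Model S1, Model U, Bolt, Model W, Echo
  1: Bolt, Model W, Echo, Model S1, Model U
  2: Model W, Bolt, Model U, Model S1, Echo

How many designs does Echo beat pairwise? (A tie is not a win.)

Echo against each rival (19 engineers):
Echo vs Model S1: Echo preferred on 1 ballot; Model S1 wins 18–1.
Echo vs Model U: Model U wins 15–4.
Echo vs Bolt: 3 to 16, Bolt.
Echo vs Model W: Model W, 16–3.
Echo beats no one; loses to Model S1, Model U, Bolt, Model W — 0 pairwise wins.

0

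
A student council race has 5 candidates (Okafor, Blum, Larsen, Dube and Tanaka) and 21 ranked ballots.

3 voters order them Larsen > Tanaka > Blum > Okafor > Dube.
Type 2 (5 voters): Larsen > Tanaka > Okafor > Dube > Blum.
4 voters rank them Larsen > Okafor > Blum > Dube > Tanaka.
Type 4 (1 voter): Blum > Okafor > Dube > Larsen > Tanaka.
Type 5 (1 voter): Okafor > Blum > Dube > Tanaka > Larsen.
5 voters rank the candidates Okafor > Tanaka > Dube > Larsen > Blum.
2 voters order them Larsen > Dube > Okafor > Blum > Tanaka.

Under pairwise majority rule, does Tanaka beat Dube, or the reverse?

Tanaka

Ballots ranking Tanaka above Dube: 3 + 5 + 5 = 13.
Ballots ranking Dube above Tanaka: 21 − 13 = 8.
Tanaka wins the head-to-head 13–8.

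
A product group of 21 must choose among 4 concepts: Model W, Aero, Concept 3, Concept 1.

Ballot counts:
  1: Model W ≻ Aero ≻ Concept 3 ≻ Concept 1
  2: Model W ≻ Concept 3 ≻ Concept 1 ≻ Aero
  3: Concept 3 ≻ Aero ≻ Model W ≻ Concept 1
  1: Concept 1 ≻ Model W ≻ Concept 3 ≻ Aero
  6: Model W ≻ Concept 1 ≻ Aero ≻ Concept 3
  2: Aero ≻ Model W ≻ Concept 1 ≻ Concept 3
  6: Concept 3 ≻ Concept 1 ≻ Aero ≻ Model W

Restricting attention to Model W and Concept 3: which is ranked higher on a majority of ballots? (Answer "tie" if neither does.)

Ballots ranking Model W above Concept 3: 1 + 2 + 1 + 6 + 2 = 12.
Ballots ranking Concept 3 above Model W: 21 − 12 = 9.
Model W wins the head-to-head 12–9.

Model W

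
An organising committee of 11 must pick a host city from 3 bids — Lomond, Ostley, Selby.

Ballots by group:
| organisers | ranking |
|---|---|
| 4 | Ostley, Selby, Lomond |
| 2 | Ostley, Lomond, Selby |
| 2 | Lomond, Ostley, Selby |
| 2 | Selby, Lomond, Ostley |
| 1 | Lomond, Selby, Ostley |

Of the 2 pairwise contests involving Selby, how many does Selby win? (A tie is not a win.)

Selby against each rival (11 organisers):
Selby vs Lomond: Selby is ranked higher on 4+2 = 6 ballots, Lomond on 5. Selby wins 6–5.
Selby vs Ostley: Ostley wins 8–3.
Selby beats Lomond; loses to Ostley — 1 pairwise win.

1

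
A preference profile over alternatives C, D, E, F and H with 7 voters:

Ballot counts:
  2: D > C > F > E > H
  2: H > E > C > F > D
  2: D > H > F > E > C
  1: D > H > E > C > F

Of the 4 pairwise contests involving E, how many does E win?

1

E against each rival (7 voters):
E vs C: E is ranked higher on 2+2+1 = 5 ballots, C on 2. E wins 5–2.
E vs D: D wins 5–2.
E vs F: F, 4–3.
E vs H: E is ranked higher on 2 ballots, H on 5. H wins 5–2.
E beats C; loses to D, F, H — 1 pairwise win.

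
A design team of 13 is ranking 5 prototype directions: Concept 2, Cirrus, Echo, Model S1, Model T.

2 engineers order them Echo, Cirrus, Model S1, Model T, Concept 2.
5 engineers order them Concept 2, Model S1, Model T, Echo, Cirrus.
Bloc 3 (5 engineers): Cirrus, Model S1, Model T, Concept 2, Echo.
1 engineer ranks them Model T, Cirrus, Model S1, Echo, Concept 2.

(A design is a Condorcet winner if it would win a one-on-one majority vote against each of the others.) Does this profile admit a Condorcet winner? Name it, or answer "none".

none

Check each pair by majority over 13 ballots:
Concept 2 vs Cirrus: Cirrus wins 8–5.
Concept 2 vs Echo: Concept 2 wins 10–3.
Concept 2–Model S1: Model S1 8–5.
Concept 2 vs Model T: Model T wins 8–5.
Cirrus–Echo: Echo 7–6.
Cirrus–Model S1: Cirrus 8–5.
Cirrus vs Model T: Cirrus, 7–6.
Echo vs Model S1: Model S1 wins 11–2.
Echo–Model T: Model T 11–2.
Model S1–Model T: Model S1 12–1.
Each design drops at least one matchup (Concept 2 loses to Cirrus; Cirrus loses to Echo; Echo loses to Concept 2; Model S1 loses to Cirrus; Model T loses to Cirrus); the cycle Concept 2 beats Echo beats Cirrus beats Concept 2 rules out a Condorcet winner.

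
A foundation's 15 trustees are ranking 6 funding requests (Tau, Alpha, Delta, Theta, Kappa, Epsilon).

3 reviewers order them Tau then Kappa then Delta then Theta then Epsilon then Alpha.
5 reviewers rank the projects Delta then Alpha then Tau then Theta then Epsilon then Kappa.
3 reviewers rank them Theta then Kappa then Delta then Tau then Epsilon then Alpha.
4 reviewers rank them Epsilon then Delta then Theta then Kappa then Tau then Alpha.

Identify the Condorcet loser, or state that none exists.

Alpha

Pairwise majorities:
Tau vs Alpha: Tau, 10–5.
Tau vs Delta: Delta, 12–3.
Tau vs Theta: Tau is ranked higher on 3+5 = 8 ballots, Theta on 7. Tau wins 8–7.
Tau–Kappa: Tau 8–7.
Tau vs Epsilon: Tau preferred on 3+5+3 = 11 ballots; Tau wins 11–4.
Alpha vs Delta: 0 for Alpha, 15 for Delta — Delta by 15–0.
Alpha vs Theta: Alpha is ranked higher on 5 ballots, Theta on 10. Theta wins 10–5.
Alpha vs Kappa: Kappa, 10–5.
Alpha vs Epsilon: Epsilon wins 10–5.
Delta vs Theta: 12 to 3, Delta.
Delta vs Kappa: Delta preferred on 5+4 = 9 ballots; Delta wins 9–6.
Delta vs Epsilon: Delta is ranked higher on 3+5+3 = 11 ballots, Epsilon on 4. Delta wins 11–4.
Theta vs Kappa: Theta is ranked higher on 5+3+4 = 12 ballots, Kappa on 3. Theta wins 12–3.
Theta vs Epsilon: Theta wins 11–4.
Kappa vs Epsilon: Epsilon wins 9–6.
Only Alpha has no wins; Alpha is the Condorcet loser.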